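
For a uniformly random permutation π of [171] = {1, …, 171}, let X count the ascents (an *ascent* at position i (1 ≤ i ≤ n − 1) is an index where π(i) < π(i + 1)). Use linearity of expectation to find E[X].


Write X = Σ X_I over i = 1, …, 170, with X_I the indicator of one ascent.
There are 170 indicators.
For each fixed i, the pair (π(i), π(i+1)) is a uniformly random ordered pair of distinct values from {1, …, 171}; by symmetry P[π(i) < π(i+1)] = 1/2.
By linearity: E[X] = 170 · (1/2) = (171 − 1) · (1/2) = 85 ≈ 85.0000.

E[X] = 85 = 85.0000.


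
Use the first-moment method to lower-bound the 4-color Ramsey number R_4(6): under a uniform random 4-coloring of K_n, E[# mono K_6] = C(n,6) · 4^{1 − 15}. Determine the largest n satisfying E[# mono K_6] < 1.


We need C(n, 6) · 4^{1 − 15} < 1, i.e. C(n, 6) < 4^{15 − 1} = 268435456.
Check values of n near the boundary:
  n = 74: C(74, 6) = 185250786; 185250786 < 268435456? YES
  n = 75: C(75, 6) = 201359550; 201359550 < 268435456? YES
  n = 76: C(76, 6) = 218618940; 218618940 < 268435456? YES
  n = 77: C(77, 6) = 237093780; 237093780 < 268435456? YES
  n = 78: C(78, 6) = 256851595; 256851595 < 268435456? YES
  n = 79: C(79, 6) = 277962685; 277962685 < 268435456? NO
  n = 80: C(80, 6) = 300500200; 300500200 < 268435456? NO
The largest n with C(n, 6) < 268435456 is n = 78 (where E[X] = 256851595/268435456 ≈ 0.956847). Hence R_4(6) > 78, i.e. R_4(6) ≥ 79.

Largest n = 78; hence R_4(6) > 78.


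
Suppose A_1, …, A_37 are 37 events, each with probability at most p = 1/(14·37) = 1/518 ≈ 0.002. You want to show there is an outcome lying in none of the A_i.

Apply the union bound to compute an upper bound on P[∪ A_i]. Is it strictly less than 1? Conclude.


Union bound: P[∪_{i=1}^{37} A_i] ≤ Σ_i P[A_i] ≤ 37·p = 37·(1/518) = 1/14.
Numerically: 1/14 ≈ 0.071.
Is 1/14 < 1? YES.
Since P[∪ A_i] ≤ 1/14 < 1, the complement has P[∩ A_i^c] ≥ 1 − 1/14 = 13/14 > 0, so some outcome avoids every A_i.

37·p = 1/14 ≈ 0.071; existence CERTIFIED by the union bound.


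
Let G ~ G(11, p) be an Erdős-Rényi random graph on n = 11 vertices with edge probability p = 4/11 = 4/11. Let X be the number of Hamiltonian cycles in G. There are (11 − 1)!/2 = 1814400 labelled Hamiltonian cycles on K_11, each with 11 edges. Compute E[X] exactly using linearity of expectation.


K_11 has (11 − 1)!/2 = 1814400 labelled Hamiltonian cycles.
For each such Hamiltonian cycle H, let X_H = 1 if all 11 edges of H are present in G. Then P[X_H = 1] = p^{11} = (4/11)^{11} = 4194304/285311670611.
By linearity: E[X] = Σ_H E[X_H] = 1814400 · p^{11} = 1814400 · 4194304/285311670611 = 7610145177600/285311670611.
Numerically: E[X] ≈ 26.7.

E[X] = 1814400 · (4/11)^{11} = 7610145177600/285311670611 ≈ 26.7.


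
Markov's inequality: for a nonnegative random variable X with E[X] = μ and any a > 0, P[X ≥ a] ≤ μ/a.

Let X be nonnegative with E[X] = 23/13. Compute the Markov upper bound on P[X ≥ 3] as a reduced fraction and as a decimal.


μ = E[X] = 23/13, a = 3.
Markov: P[X ≥ 3] ≤ μ/a = (23/13)/3 = 23/39.
Numerically: ≈ 0.5897.
(Since a = 3 > μ = 1.7692, the bound 23/39 is < 1 and informative.)

P[X ≥ 3] ≤ 23/39 ≈ 0.5897.


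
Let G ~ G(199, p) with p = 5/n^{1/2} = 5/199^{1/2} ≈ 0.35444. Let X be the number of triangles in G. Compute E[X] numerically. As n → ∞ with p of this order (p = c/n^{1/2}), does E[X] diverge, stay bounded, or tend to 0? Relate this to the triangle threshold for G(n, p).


Number of potential triangles: C(199, 3) = 1293699.
Each occurs with probability p³ ≈ (0.35444)³ ≈ 4.4527714e-02.
By linearity: E[X] = C(199, 3)·p³ ≈ 1293699 · 4.4527714e-02 ≈ 57605.45892.
Since α = 1/2 < 1, p = c/n^{1/2} ≫ 1/n is above the triangle threshold p ~ 1/n. Asymptotically E[X] ~ (c³/6)·n^{3(1−α)} = (5³/6)·n^{1.5} → ∞; triangles are abundant w.h.p.

E[X] ≈ 57605.45892; in regime p = Θ(1/n^{1/2}) E[X] diverges (above the triangle threshold p ~ 1/n).


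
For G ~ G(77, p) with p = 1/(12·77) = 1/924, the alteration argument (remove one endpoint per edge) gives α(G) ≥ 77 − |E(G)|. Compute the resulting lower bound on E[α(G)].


E[|E(G)|] = C(77, 2)·p = 2926 · (1/924) = 19/6.
E[α(G)] ≥ n − E[|E(G)|] = 77 − 19/6 = 443/6.
Numerically: ≈ 73.833333.
(This is only a lower bound; the true E[α(G)] may be larger.)

E[α(G)] ≥ 443/6 ≈ 73.833333.


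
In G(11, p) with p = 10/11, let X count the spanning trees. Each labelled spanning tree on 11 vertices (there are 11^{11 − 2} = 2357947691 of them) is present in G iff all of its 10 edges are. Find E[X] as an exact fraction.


K_11 has 11^{11 − 2} = 2357947691 labelled spanning trees.
For each such spanning tree H, let X_H = 1 if all 10 edges of H are present in G. Then P[X_H = 1] = p^{10} = (10/11)^{10} = 10000000000/25937424601.
By linearity: E[X] = Σ_H E[X_H] = 2357947691 · p^{10} = 2357947691 · 10000000000/25937424601 = 10000000000/11.
Numerically: E[X] ≈ 9.0909e+08.

E[X] = 2357947691 · (10/11)^{10} = 10000000000/11 ≈ 9.0909e+08.


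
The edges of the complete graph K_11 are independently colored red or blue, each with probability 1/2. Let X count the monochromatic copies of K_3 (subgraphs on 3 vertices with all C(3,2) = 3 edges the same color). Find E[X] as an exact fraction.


Let X = Σ_S X_S over the C(11, 3) = 165 subsets S of size 3, where X_S = 1 if the K_3 on S is monochromatic.
For a fixed S, the K_3 on S has C(3, 2) = 3 edges. P[all 3 edges red] = (1/2)^3, and likewise for blue, so P[monochromatic] = 2·(1/2)^3 = 2^{1 − 3} = 1/4.
By linearity of expectation: E[X] = C(11, 3) · 2^{1 − 3} = 165 · 1/4 = 165/4.
Numerically: E[X] ≈ 41.2500.

E[X] = C(11,3)·2^(1−C(3,2)) = 165/4 ≈ 41.2500.


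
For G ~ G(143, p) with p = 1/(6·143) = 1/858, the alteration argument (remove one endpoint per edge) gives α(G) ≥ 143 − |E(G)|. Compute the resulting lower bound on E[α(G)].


E[|E(G)|] = C(143, 2)·p = 10153 · (1/858) = 71/6.
E[α(G)] ≥ n − E[|E(G)|] = 143 − 71/6 = 787/6.
Numerically: ≈ 131.166667.
(This is only a lower bound; the true E[α(G)] may be larger.)

E[α(G)] ≥ 787/6 ≈ 131.166667.


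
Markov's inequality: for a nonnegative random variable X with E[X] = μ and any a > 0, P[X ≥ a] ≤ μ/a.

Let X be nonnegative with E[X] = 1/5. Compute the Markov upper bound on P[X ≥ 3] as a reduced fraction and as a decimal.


μ = E[X] = 1/5, a = 3.
Markov: P[X ≥ 3] ≤ μ/a = (1/5)/3 = 1/15.
Numerically: ≈ 0.0667.
(Since a = 3 > μ = 0.2000, the bound 1/15 is < 1 and informative.)

P[X ≥ 3] ≤ 1/15 ≈ 0.0667.


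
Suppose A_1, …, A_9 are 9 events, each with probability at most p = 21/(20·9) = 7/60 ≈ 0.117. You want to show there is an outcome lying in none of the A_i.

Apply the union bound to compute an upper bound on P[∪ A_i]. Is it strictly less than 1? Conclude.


Union bound: P[∪_{i=1}^{9} A_i] ≤ Σ_i P[A_i] ≤ 9·p = 9·(7/60) = 21/20.
Numerically: 21/20 ≈ 1.050.
Is 21/20 < 1? NO.
Since the bound 21/20 is ≥ 1, the union bound is uninformative here; it does NOT by itself certify existence.

9·p = 21/20 ≈ 1.050; existence NOT certified by the union bound.


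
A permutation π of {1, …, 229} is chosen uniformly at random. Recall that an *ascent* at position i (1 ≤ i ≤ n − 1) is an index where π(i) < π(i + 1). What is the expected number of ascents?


Write X = Σ X_I over i = 1, …, 228, with X_I the indicator of one ascent.
There are 228 indicators.
For each fixed i, the pair (π(i), π(i+1)) is a uniformly random ordered pair of distinct values from {1, …, 229}; by symmetry P[π(i) < π(i+1)] = 1/2.
By linearity: E[X] = 228 · (1/2) = (229 − 1) · (1/2) = 114 ≈ 114.0000.

E[X] = 114 = 114.0000.


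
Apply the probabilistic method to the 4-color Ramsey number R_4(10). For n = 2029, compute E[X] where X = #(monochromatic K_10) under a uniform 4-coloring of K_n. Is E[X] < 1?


E[X] = C(2029, 10) · 4^{1 − 45} = 318720800295355682059574310 · 4^{−44} = 318720800295355682059574310/309485009821345068724781056.
As a reduced fraction: E[X] = 159360400147677841029787155/154742504910672534362390528 ≈ 1.029842.
Is E[X] < 1? NO.
Since E[X] ≥ 1, the first-moment bound is inconclusive at n = 2029; it does NOT by itself certify R_4(10) > 2029.

E[X] = 159360400147677841029787155/154742504910672534362390528 ≈ 1.029842; E[X] ≥ 1; first-moment method inconclusive here.


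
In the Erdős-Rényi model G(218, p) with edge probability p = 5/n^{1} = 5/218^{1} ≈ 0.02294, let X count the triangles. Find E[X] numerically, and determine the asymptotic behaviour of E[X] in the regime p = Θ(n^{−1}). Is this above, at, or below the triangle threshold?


Number of potential triangles: C(218, 3) = 1703016.
Each occurs with probability p³ ≈ (0.02294)³ ≈ 1.206537e-05.
By linearity: E[X] = C(218, 3)·p³ ≈ 1703016 · 1.206537e-05 ≈ 20.5475.
Here α = 1, so p = 5/n is exactly at the triangle threshold p ~ 1/n. Asymptotically E[X] → c³/6 = 5³/6 = 125/6 ≈ 20.8333, a bounded constant. In this regime the triangle count is asymptotically Poisson(c³/6).

E[X] ≈ 20.5475; in regime p = Θ(1/n^{1}) E[X] stays bounded (at the triangle threshold p ~ 1/n).


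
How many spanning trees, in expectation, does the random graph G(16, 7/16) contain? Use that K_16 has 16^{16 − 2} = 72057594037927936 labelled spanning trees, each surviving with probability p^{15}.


K_16 has 16^{16 − 2} = 72057594037927936 labelled spanning trees.
For each such spanning tree H, let X_H = 1 if all 15 edges of H are present in G. Then P[X_H = 1] = p^{15} = (7/16)^{15} = 4747561509943/1152921504606846976.
Summing the indicators: E[X] = Σ_H E[X_H] = 72057594037927936 · p^{15} = 72057594037927936 · 4747561509943/1152921504606846976 = 4747561509943/16.
Numerically: E[X] ≈ 2.967e+11.

E[X] = 72057594037927936 · (7/16)^{15} = 4747561509943/16 ≈ 2.967e+11.


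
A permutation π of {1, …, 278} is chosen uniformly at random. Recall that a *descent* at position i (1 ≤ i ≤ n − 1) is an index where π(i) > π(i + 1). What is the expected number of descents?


Write X = Σ X_I over i = 1, …, 277, with X_I the indicator of one descent.
There are 277 indicators.
For each fixed i, the pair (π(i), π(i+1)) is a uniformly random ordered pair of distinct values from {1, …, 278}; by symmetry P[π(i) > π(i+1)] = 1/2.
By linearity: E[X] = 277 · (1/2) = (278 − 1) · (1/2) = 277/2 ≈ 138.500000.

E[X] = 277/2 = 138.500000.


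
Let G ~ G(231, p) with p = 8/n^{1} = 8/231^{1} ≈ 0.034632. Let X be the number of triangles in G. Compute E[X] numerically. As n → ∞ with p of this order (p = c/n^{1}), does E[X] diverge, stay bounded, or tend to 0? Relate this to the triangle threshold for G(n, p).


Number of potential triangles: C(231, 3) = 2027795.
Each occurs with probability p³ ≈ (0.034632)³ ≈ 4.15368943e-05.
By linearity: E[X] = C(231, 3)·p³ ≈ 2027795 · 4.15368943e-05 ≈ 84.228307.
Here α = 1, so p = 8/n is exactly at the triangle threshold p ~ 1/n. Asymptotically E[X] → c³/6 = 8³/6 = 256/3 ≈ 85.333333, a bounded constant. In this regime the triangle count is asymptotically Poisson(c³/6).

E[X] ≈ 84.228307; in regime p = Θ(1/n^{1}) E[X] stays bounded (at the triangle threshold p ~ 1/n).


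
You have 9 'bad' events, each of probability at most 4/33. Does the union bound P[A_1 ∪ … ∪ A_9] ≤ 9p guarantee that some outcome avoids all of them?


Union bound: P[∪_{i=1}^{9} A_i] ≤ Σ_i P[A_i] ≤ 9·p = 9·(4/33) = 12/11.
Numerically: 12/11 ≈ 1.09091.
Is 12/11 < 1? NO.
Since the bound 12/11 is ≥ 1, the union bound is uninformative here; it does NOT by itself certify existence.

9·p = 12/11 ≈ 1.09091; existence NOT certified by the union bound.


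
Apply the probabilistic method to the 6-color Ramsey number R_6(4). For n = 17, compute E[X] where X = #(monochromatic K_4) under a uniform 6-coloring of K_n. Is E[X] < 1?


E[X] = C(17, 4) · 6^{1 − 6} = 2380 · 6^{−5} = 2380/7776.
As a reduced fraction: E[X] = 595/1944 ≈ 0.306.
Is E[X] < 1? YES.
Since E[X] < 1, there exists a 6-coloring of K_{17} with no monochromatic K_4; hence R_6(4) > 17.

E[X] = 595/1944 ≈ 0.306; E[X] < 1, so R_6(4) > 17.


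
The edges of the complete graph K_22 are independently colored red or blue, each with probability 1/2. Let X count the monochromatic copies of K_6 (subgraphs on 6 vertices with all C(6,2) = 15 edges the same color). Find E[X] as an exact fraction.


Let X = Σ_S X_S over the C(22, 6) = 74613 subsets S of size 6, where X_S = 1 if the K_6 on S is monochromatic.
For a fixed S, the K_6 on S has C(6, 2) = 15 edges. P[all 15 edges red] = (1/2)^15, and likewise for blue, so P[monochromatic] = 2·(1/2)^15 = 2^{1 − 15} = 1/16384.
By linearity of expectation: E[X] = C(22, 6) · 2^{1 − 15} = 74613 · 1/16384 = 74613/16384.
Numerically: E[X] ≈ 4.5540.

E[X] = C(22,6)·2^(1−C(6,2)) = 74613/16384 ≈ 4.5540.


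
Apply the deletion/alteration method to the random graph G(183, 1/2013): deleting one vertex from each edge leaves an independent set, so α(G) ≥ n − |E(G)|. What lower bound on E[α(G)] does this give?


E[|E(G)|] = C(183, 2)·p = 16653 · (1/2013) = 91/11.
E[α(G)] ≥ n − E[|E(G)|] = 183 − 91/11 = 1922/11.
Numerically: ≈ 174.72727.
(This is only a lower bound; the true E[α(G)] may be larger.)

E[α(G)] ≥ 1922/11 ≈ 174.72727.


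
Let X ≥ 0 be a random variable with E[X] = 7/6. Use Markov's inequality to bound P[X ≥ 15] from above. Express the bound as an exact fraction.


μ = E[X] = 7/6, a = 15.
Markov: P[X ≥ 15] ≤ μ/a = (7/6)/15 = 7/90.
Numerically: ≈ 0.07778.
(Since a = 15 > μ = 1.16667, the bound 7/90 is < 1 and informative.)

P[X ≥ 15] ≤ 7/90 ≈ 0.07778.


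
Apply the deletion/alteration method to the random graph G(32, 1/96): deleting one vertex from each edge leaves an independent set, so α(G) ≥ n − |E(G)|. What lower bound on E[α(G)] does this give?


E[|E(G)|] = C(32, 2)·p = 496 · (1/96) = 31/6.
E[α(G)] ≥ n − E[|E(G)|] = 32 − 31/6 = 161/6.
Numerically: ≈ 26.833333.
(This is only a lower bound; the true E[α(G)] may be larger.)

E[α(G)] ≥ 161/6 ≈ 26.833333.


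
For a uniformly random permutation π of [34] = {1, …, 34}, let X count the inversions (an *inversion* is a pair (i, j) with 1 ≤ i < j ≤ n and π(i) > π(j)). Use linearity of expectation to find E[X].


Write X = Σ X_I over the C(34, 2) = 561 pairs i < j, with X_I the indicator of one inversion.
There are 561 indicators.
For each fixed pair i < j, the values π(i) and π(j) are two distinct elements of {1, …, 34} in uniformly random order; by symmetry P[π(i) > π(j)] = 1/2.
By linearity: E[X] = 561 · (1/2) = C(34, 2) · (1/2) = 561/2 = 561/2 ≈ 280.500.

E[X] = 561/2 = 280.500.


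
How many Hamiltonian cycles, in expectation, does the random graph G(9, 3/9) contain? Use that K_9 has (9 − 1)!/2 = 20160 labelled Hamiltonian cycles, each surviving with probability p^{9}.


K_9 has (9 − 1)!/2 = 20160 labelled Hamiltonian cycles.
For each such Hamiltonian cycle H, let X_H = 1 if all 9 edges of H are present in G. Then P[X_H = 1] = p^{9} = (1/3)^{9} = 1/19683.
By linearity: E[X] = Σ_H E[X_H] = 20160 · p^{9} = 20160 · 1/19683 = 2240/2187.
Numerically: E[X] ≈ 1.024.

E[X] = 20160 · (1/3)^{9} = 2240/2187 ≈ 1.024.


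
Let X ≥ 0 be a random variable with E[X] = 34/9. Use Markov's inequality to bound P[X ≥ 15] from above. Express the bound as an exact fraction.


μ = E[X] = 34/9, a = 15.
Markov: P[X ≥ 15] ≤ μ/a = (34/9)/15 = 34/135.
Numerically: ≈ 0.2519.
(Since a = 15 > μ = 3.7778, the bound 34/135 is < 1 and informative.)

P[X ≥ 15] ≤ 34/135 ≈ 0.2519.


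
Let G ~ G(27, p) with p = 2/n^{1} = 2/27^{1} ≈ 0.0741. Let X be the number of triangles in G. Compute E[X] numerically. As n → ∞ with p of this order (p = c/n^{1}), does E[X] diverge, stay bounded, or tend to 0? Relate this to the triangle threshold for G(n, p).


Number of potential triangles: C(27, 3) = 2925.
Each occurs with probability p³ ≈ (0.0741)³ ≈ 4.06442e-04.
By linearity: E[X] = C(27, 3)·p³ ≈ 2925 · 4.06442e-04 ≈ 1.189.
Here α = 1, so p = 2/n is exactly at the triangle threshold p ~ 1/n. Asymptotically E[X] → c³/6 = 2³/6 = 4/3 ≈ 1.333, a bounded constant. In this regime the triangle count is asymptotically Poisson(c³/6).

E[X] ≈ 1.189; in regime p = Θ(1/n^{1}) E[X] stays bounded (at the triangle threshold p ~ 1/n).


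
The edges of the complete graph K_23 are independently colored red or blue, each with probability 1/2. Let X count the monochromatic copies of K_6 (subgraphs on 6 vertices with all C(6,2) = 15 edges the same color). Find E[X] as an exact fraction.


Let X = Σ_S X_S over the C(23, 6) = 100947 subsets S of size 6, where X_S = 1 if the K_6 on S is monochromatic.
For a fixed S, the K_6 on S has C(6, 2) = 15 edges. P[all 15 edges red] = (1/2)^15, and likewise for blue, so P[monochromatic] = 2·(1/2)^15 = 2^{1 − 15} = 1/16384.
By linearity of expectation: E[X] = C(23, 6) · 2^{1 − 15} = 100947 · 1/16384 = 100947/16384.
Numerically: E[X] ≈ 6.1613.

E[X] = C(23,6)·2^(1−C(6,2)) = 100947/16384 ≈ 6.1613.


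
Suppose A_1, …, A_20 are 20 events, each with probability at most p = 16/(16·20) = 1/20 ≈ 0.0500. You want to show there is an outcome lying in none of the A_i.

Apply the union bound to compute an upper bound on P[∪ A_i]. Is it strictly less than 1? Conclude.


Union bound: P[∪_{i=1}^{20} A_i] ≤ Σ_i P[A_i] ≤ 20·p = 20·(1/20) = 1.
Numerically: 1 ≈ 1.0000.
Is 1 < 1? NO.
Since the bound 1 is ≥ 1, the union bound is uninformative here; it does NOT by itself certify existence.

20·p = 1 ≈ 1.0000; existence NOT certified by the union bound.


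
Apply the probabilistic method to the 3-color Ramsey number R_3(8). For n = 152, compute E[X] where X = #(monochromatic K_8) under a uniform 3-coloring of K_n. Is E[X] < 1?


E[X] = C(152, 8) · 3^{1 − 28} = 5859727868575 · 3^{−27} = 5859727868575/7625597484987.
As a reduced fraction: E[X] = 5859727868575/7625597484987 ≈ 0.7684.
Is E[X] < 1? YES.
Since E[X] < 1, there exists a 3-coloring of K_{152} with no monochromatic K_8; hence R_3(8) > 152.

E[X] = 5859727868575/7625597484987 ≈ 0.7684; E[X] < 1, so R_3(8) > 152.


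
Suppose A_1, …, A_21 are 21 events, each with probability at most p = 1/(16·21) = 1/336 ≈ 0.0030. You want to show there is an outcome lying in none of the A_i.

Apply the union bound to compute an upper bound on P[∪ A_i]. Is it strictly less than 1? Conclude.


Union bound: P[∪_{i=1}^{21} A_i] ≤ Σ_i P[A_i] ≤ 21·p = 21·(1/336) = 1/16.
Numerically: 1/16 ≈ 0.0625.
Is 1/16 < 1? YES.
Since P[∪ A_i] ≤ 1/16 < 1, the complement has P[∩ A_i^c] ≥ 1 − 1/16 = 15/16 > 0, so some outcome avoids every A_i.

21·p = 1/16 ≈ 0.0625; existence CERTIFIED by the union bound.


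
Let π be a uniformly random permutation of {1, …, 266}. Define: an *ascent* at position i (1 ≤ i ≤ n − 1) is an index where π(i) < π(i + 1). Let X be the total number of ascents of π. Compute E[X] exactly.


Write X = Σ X_I over i = 1, …, 265, with X_I the indicator of one ascent.
There are 265 indicators.
For each fixed i, the pair (π(i), π(i+1)) is a uniformly random ordered pair of distinct values from {1, …, 266}; by symmetry P[π(i) < π(i+1)] = 1/2.
By linearity: E[X] = 265 · (1/2) = (266 − 1) · (1/2) = 265/2 ≈ 132.5000.

E[X] = 265/2 = 132.5000.


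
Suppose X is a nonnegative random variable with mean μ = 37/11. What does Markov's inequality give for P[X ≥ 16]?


μ = E[X] = 37/11, a = 16.
Markov: P[X ≥ 16] ≤ μ/a = (37/11)/16 = 37/176.
Numerically: ≈ 0.210.
(Since a = 16 > μ = 3.364, the bound 37/176 is < 1 and informative.)

P[X ≥ 16] ≤ 37/176 ≈ 0.210.


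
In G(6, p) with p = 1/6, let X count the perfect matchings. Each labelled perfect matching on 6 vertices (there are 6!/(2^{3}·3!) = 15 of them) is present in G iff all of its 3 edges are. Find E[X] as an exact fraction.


K_6 has 6!/(2^{3}·3!) = 15 labelled perfect matchings.
For each such perfect matching H, let X_H = 1 if all 3 edges of H are present in G. Then P[X_H = 1] = p^{3} = (1/6)^{3} = 1/216.
By linearity: E[X] = Σ_H E[X_H] = 15 · p^{3} = 15 · 1/216 = 5/72.
Numerically: E[X] ≈ 0.06944.

E[X] = 15 · (1/6)^{3} = 5/72 ≈ 0.06944.


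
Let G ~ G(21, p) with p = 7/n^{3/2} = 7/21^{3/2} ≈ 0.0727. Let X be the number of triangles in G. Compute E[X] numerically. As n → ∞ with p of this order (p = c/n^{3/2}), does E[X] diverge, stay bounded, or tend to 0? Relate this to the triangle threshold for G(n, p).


Number of potential triangles: C(21, 3) = 1330.
Each occurs with probability p³ ≈ (0.0727)³ ≈ 3.84864e-04.
By linearity: E[X] = C(21, 3)·p³ ≈ 1330 · 3.84864e-04 ≈ 0.512.
Since α = 3/2 > 1, p = c/n^{3/2} = o(1/n) is below the triangle threshold p ~ 1/n. Asymptotically E[X] ~ (c³/6)·n^{3(1−α)} = (7³/6)·n^{-1.5} → 0, so by Markov's inequality G has no triangles w.h.p.

E[X] ≈ 0.512; in regime p = Θ(1/n^{3/2}) E[X] tends to 0 (below the triangle threshold p ~ 1/n).


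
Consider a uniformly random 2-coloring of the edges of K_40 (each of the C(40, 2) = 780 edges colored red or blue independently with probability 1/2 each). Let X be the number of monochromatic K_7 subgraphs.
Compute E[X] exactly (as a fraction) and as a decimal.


Let X = Σ_S X_S over the C(40, 7) = 18643560 subsets S of size 7, where X_S = 1 if the K_7 on S is monochromatic.
For a fixed S, the K_7 on S has C(7, 2) = 21 edges. P[all 21 edges red] = (1/2)^21, and likewise for blue, so P[monochromatic] = 2·(1/2)^21 = 2^{1 − 21} = 1/1048576.
By linearity of expectation: E[X] = C(40, 7) · 2^{1 − 21} = 18643560 · 1/1048576 = 2330445/131072.
Numerically: E[X] ≈ 17.780.

E[X] = C(40,7)·2^(1−C(7,2)) = 2330445/131072 ≈ 17.780.


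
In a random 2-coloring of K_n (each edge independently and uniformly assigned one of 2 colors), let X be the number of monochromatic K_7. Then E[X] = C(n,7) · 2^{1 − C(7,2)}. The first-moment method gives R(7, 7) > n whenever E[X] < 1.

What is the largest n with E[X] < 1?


We need C(n, 7) · 2^{1 − 21} < 1, i.e. C(n, 7) < 2^{21 − 1} = 1048576.
Check values of n near the boundary:
  n = 21: C(21, 7) = 116280; 116280 < 1048576? YES
  n = 22: C(22, 7) = 170544; 170544 < 1048576? YES
  n = 23: C(23, 7) = 245157; 245157 < 1048576? YES
  n = 24: C(24, 7) = 346104; 346104 < 1048576? YES
  n = 25: C(25, 7) = 480700; 480700 < 1048576? YES
  n = 26: C(26, 7) = 657800; 657800 < 1048576? YES
  n = 27: C(27, 7) = 888030; 888030 < 1048576? YES
  n = 28: C(28, 7) = 1184040; 1184040 < 1048576? NO
The largest n with C(n, 7) < 1048576 is n = 27 (where E[X] = 444015/524288 ≈ 0.846891). Hence R(7, 7) > 27, i.e. R(7, 7) ≥ 28.

Largest n = 27; hence R(7, 7) > 27.


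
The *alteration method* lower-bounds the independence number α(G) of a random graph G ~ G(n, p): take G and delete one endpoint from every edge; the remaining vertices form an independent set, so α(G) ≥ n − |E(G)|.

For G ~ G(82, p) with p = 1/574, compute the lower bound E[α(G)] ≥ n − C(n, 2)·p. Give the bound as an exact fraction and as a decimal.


E[|E(G)|] = C(82, 2)·p = 3321 · (1/574) = 81/14.
E[α(G)] ≥ n − E[|E(G)|] = 82 − 81/14 = 1067/14.
Numerically: ≈ 76.2143.
(This is only a lower bound; the true E[α(G)] may be larger.)

E[α(G)] ≥ 1067/14 ≈ 76.2143.


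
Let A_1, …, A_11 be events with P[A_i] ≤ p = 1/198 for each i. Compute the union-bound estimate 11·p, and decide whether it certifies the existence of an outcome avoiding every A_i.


Union bound: P[∪_{i=1}^{11} A_i] ≤ Σ_i P[A_i] ≤ 11·p = 11·(1/198) = 1/18.
Numerically: 1/18 ≈ 0.056.
Is 1/18 < 1? YES.
Since P[∪ A_i] ≤ 1/18 < 1, the complement has P[∩ A_i^c] ≥ 1 − 1/18 = 17/18 > 0, so some outcome avoids every A_i.

11·p = 1/18 ≈ 0.056; existence CERTIFIED by the union bound.


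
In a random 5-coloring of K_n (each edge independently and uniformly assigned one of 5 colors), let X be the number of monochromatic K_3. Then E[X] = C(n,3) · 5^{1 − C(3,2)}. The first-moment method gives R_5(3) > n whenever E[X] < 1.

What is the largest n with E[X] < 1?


We need C(n, 3) · 5^{1 − 3} < 1, i.e. C(n, 3) < 5^{3 − 1} = 25.
Check values of n near the boundary:
  n = 3: C(3, 3) = 1; 1 < 25? YES
  n = 4: C(4, 3) = 4; 4 < 25? YES
  n = 5: C(5, 3) = 10; 10 < 25? YES
  n = 6: C(6, 3) = 20; 20 < 25? YES
  n = 7: C(7, 3) = 35; 35 < 25? NO
  n = 8: C(8, 3) = 56; 56 < 25? NO
  n = 9: C(9, 3) = 84; 84 < 25? NO
The largest n with C(n, 3) < 25 is n = 6 (where E[X] = 4/5 ≈ 0.800). Hence R_5(3) > 6, i.e. R_5(3) ≥ 7.

Largest n = 6; hence R_5(3) > 6.


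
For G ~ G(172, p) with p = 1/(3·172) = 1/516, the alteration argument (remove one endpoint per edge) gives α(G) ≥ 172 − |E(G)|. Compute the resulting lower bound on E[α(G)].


E[|E(G)|] = C(172, 2)·p = 14706 · (1/516) = 57/2.
E[α(G)] ≥ n − E[|E(G)|] = 172 − 57/2 = 287/2.
Numerically: ≈ 143.5000.
(This is only a lower bound; the true E[α(G)] may be larger.)

E[α(G)] ≥ 287/2 ≈ 143.5000.


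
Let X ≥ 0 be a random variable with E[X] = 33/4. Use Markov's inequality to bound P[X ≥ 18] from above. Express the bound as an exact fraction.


μ = E[X] = 33/4, a = 18.
Markov: P[X ≥ 18] ≤ μ/a = (33/4)/18 = 11/24.
Numerically: ≈ 0.458333.
(Since a = 18 > μ = 8.250000, the bound 11/24 is < 1 and informative.)

P[X ≥ 18] ≤ 11/24 ≈ 0.458333.


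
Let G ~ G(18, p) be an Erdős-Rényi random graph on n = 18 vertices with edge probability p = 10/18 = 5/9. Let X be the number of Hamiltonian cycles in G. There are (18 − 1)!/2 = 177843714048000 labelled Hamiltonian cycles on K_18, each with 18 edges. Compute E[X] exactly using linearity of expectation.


K_18 has (18 − 1)!/2 = 177843714048000 labelled Hamiltonian cycles.
For each such Hamiltonian cycle H, let X_H = 1 if all 18 edges of H are present in G. Then P[X_H = 1] = p^{18} = (5/9)^{18} = 3814697265625/150094635296999121.
By linearity of expectation: E[X] = Σ_H E[X_H] = 177843714048000 · p^{18} = 177843714048000 · 3814697265625/150094635296999121 = 930617187500000000000000/205891132094649.
Numerically: E[X] ≈ 4.5199e+09.

E[X] = 177843714048000 · (5/9)^{18} = 930617187500000000000000/205891132094649 ≈ 4.5199e+09.


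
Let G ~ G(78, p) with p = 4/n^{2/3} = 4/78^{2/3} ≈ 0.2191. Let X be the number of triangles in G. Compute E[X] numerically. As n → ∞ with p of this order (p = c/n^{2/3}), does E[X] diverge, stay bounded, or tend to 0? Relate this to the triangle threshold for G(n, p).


Number of potential triangles: C(78, 3) = 76076.
Each occurs with probability p³ ≈ (0.2191)³ ≈ 1.051940e-02.
By linearity: E[X] = C(78, 3)·p³ ≈ 76076 · 1.051940e-02 ≈ 800.2735.
Since α = 2/3 < 1, p = c/n^{2/3} ≫ 1/n is above the triangle threshold p ~ 1/n. Asymptotically E[X] ~ (c³/6)·n^{3(1−α)} = (4³/6)·n^{1} → ∞; triangles are abundant w.h.p.

E[X] ≈ 800.2735; in regime p = Θ(1/n^{2/3}) E[X] diverges (above the triangle threshold p ~ 1/n).


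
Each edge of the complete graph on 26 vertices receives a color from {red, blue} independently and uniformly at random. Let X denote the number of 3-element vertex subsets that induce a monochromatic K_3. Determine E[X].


Let X = Σ_S X_S over the C(26, 3) = 2600 subsets S of size 3, where X_S = 1 if the K_3 on S is monochromatic.
For a fixed S, the K_3 on S has C(3, 2) = 3 edges. P[all 3 edges red] = (1/2)^3, and likewise for blue, so P[monochromatic] = 2·(1/2)^3 = 2^{1 − 3} = 1/4.
Summing: E[X] = C(26, 3) · 2^{1 − 3} = 2600 · 1/4 = 650.
Numerically: E[X] ≈ 650.0000.

E[X] = C(26,3)·2^(1−C(3,2)) = 650 ≈ 650.0000.


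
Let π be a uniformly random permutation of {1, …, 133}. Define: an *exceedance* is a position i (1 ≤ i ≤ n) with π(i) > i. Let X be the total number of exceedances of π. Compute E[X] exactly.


Write X = Σ_{i=1}^{133} X_i, where X_i = 1_{π(i) > i}.
For each fixed i, π(i) is uniform over {1, …, 133} (marginal of a uniform permutation), so P[π(i) > i] = (n − i)/n. Summing: Σ_{i=1}^{133} (n − i)/n = (0 + 1 + … + 132)/133 = 133(133 − 1)/(2·133) = (133 − 1)/2.
Hence E[X] = Σ_{i=1}^{133} (133 − i)/133 = 66 ≈ 66.0000.

E[X] = 66 = 66.0000.


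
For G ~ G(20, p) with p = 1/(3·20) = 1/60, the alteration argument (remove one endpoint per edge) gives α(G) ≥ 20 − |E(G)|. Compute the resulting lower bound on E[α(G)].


E[|E(G)|] = C(20, 2)·p = 190 · (1/60) = 19/6.
E[α(G)] ≥ n − E[|E(G)|] = 20 − 19/6 = 101/6.
Numerically: ≈ 16.83333.
(This is only a lower bound; the true E[α(G)] may be larger.)

E[α(G)] ≥ 101/6 ≈ 16.83333.


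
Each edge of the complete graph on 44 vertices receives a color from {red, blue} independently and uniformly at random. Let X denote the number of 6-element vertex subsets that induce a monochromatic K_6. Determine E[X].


Let X = Σ_S X_S over the C(44, 6) = 7059052 subsets S of size 6, where X_S = 1 if the K_6 on S is monochromatic.
For a fixed S, the K_6 on S has C(6, 2) = 15 edges. P[all 15 edges red] = (1/2)^15, and likewise for blue, so P[monochromatic] = 2·(1/2)^15 = 2^{1 − 15} = 1/16384.
By linearity of expectation: E[X] = C(44, 6) · 2^{1 − 15} = 7059052 · 1/16384 = 1764763/4096.
Numerically: E[X] ≈ 430.850342.

E[X] = C(44,6)·2^(1−C(6,2)) = 1764763/4096 ≈ 430.850342.


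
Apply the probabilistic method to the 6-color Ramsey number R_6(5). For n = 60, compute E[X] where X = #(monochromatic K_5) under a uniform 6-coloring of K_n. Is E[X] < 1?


E[X] = C(60, 5) · 6^{1 − 10} = 5461512 · 6^{−9} = 5461512/10077696.
As a reduced fraction: E[X] = 227563/419904 ≈ 0.541941.
Is E[X] < 1? YES.
Since E[X] < 1, there exists a 6-coloring of K_{60} with no monochromatic K_5; hence R_6(5) > 60.

E[X] = 227563/419904 ≈ 0.541941; E[X] < 1, so R_6(5) > 60.


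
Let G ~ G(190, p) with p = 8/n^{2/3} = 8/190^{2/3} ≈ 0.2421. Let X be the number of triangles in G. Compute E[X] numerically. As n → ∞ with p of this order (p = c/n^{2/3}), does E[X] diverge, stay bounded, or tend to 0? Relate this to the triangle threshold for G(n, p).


Number of potential triangles: C(190, 3) = 1125180.
Each occurs with probability p³ ≈ (0.2421)³ ≈ 1.418283e-02.
By linearity: E[X] = C(190, 3)·p³ ≈ 1125180 · 1.418283e-02 ≈ 15958.2316.
Since α = 2/3 < 1, p = c/n^{2/3} ≫ 1/n is above the triangle threshold p ~ 1/n. Asymptotically E[X] ~ (c³/6)·n^{3(1−α)} = (8³/6)·n^{1} → ∞; triangles are abundant w.h.p.

E[X] ≈ 15958.2316; in regime p = Θ(1/n^{2/3}) E[X] diverges (above the triangle threshold p ~ 1/n).


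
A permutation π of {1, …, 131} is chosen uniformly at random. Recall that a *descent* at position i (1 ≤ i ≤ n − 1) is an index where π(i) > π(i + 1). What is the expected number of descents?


Write X = Σ X_I over i = 1, …, 130, with X_I the indicator of one descent.
There are 130 indicators.
For each fixed i, the pair (π(i), π(i+1)) is a uniformly random ordered pair of distinct values from {1, …, 131}; by symmetry P[π(i) > π(i+1)] = 1/2.
By linearity: E[X] = 130 · (1/2) = (131 − 1) · (1/2) = 65 ≈ 65.00000.

E[X] = 65 = 65.00000.


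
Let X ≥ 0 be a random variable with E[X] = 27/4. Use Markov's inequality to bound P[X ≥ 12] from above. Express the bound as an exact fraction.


μ = E[X] = 27/4, a = 12.
Markov: P[X ≥ 12] ≤ μ/a = (27/4)/12 = 9/16.
Numerically: ≈ 0.56250.
(Since a = 12 > μ = 6.75000, the bound 9/16 is < 1 and informative.)

P[X ≥ 12] ≤ 9/16 ≈ 0.56250.


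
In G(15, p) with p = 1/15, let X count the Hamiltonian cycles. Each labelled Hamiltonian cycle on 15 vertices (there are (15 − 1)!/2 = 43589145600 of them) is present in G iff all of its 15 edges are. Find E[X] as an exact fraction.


K_15 has (15 − 1)!/2 = 43589145600 labelled Hamiltonian cycles.
For each such Hamiltonian cycle H, let X_H = 1 if all 15 edges of H are present in G. Then P[X_H = 1] = p^{15} = (1/15)^{15} = 1/437893890380859375.
By linearity: E[X] = Σ_H E[X_H] = 43589145600 · p^{15} = 43589145600 · 1/437893890380859375 = 7175168/72081298828125.
Numerically: E[X] ≈ 9.954e-08.

E[X] = 43589145600 · (1/15)^{15} = 7175168/72081298828125 ≈ 9.954e-08.


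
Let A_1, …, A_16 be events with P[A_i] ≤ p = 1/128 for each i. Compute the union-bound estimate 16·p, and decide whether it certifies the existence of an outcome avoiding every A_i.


Union bound: P[∪_{i=1}^{16} A_i] ≤ Σ_i P[A_i] ≤ 16·p = 16·(1/128) = 1/8.
Numerically: 1/8 ≈ 0.12500.
Is 1/8 < 1? YES.
Since P[∪ A_i] ≤ 1/8 < 1, the complement has P[∩ A_i^c] ≥ 1 − 1/8 = 7/8 > 0, so some outcome avoids every A_i.

16·p = 1/8 ≈ 0.12500; existence CERTIFIED by the union bound.


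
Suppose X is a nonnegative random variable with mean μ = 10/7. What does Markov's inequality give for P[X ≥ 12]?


μ = E[X] = 10/7, a = 12.
Markov: P[X ≥ 12] ≤ μ/a = (10/7)/12 = 5/42.
Numerically: ≈ 0.119.
(Since a = 12 > μ = 1.429, the bound 5/42 is < 1 and informative.)

P[X ≥ 12] ≤ 5/42 ≈ 0.119.


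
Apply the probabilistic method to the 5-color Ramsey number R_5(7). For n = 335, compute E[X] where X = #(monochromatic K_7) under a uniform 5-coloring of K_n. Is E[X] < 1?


E[X] = C(335, 7) · 5^{1 − 21} = 88202498238195 · 5^{−20} = 88202498238195/95367431640625.
As a reduced fraction: E[X] = 17640499647639/19073486328125 ≈ 0.925.
Is E[X] < 1? YES.
Since E[X] < 1, there exists a 5-coloring of K_{335} with no monochromatic K_7; hence R_5(7) > 335.

E[X] = 17640499647639/19073486328125 ≈ 0.925; E[X] < 1, so R_5(7) > 335.


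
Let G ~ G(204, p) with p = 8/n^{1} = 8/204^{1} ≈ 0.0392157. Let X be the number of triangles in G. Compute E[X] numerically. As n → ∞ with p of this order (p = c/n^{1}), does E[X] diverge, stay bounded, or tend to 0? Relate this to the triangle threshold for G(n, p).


Number of potential triangles: C(204, 3) = 1394204.
Each occurs with probability p³ ≈ (0.0392157)³ ≈ 6.03086294e-05.
By linearity: E[X] = C(204, 3)·p³ ≈ 1394204 · 6.03086294e-05 ≈ 84.082532.
Here α = 1, so p = 8/n is exactly at the triangle threshold p ~ 1/n. Asymptotically E[X] → c³/6 = 8³/6 = 256/3 ≈ 85.333333, a bounded constant. In this regime the triangle count is asymptotically Poisson(c³/6).

E[X] ≈ 84.082532; in regime p = Θ(1/n^{1}) E[X] stays bounded (at the triangle threshold p ~ 1/n).


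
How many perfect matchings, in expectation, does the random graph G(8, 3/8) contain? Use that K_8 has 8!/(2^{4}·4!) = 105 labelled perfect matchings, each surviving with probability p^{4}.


K_8 has 8!/(2^{4}·4!) = 105 labelled perfect matchings.
For each such perfect matching H, let X_H = 1 if all 4 edges of H are present in G. Then P[X_H = 1] = p^{4} = (3/8)^{4} = 81/4096.
Summing the indicators: E[X] = Σ_H E[X_H] = 105 · p^{4} = 105 · 81/4096 = 8505/4096.
Numerically: E[X] ≈ 2.076.

E[X] = 105 · (3/8)^{4} = 8505/4096 ≈ 2.076.


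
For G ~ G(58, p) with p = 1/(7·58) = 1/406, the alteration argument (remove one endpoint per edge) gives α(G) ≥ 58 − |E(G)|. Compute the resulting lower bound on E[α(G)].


E[|E(G)|] = C(58, 2)·p = 1653 · (1/406) = 57/14.
E[α(G)] ≥ n − E[|E(G)|] = 58 − 57/14 = 755/14.
Numerically: ≈ 53.92857.
(This is only a lower bound; the true E[α(G)] may be larger.)

E[α(G)] ≥ 755/14 ≈ 53.92857.


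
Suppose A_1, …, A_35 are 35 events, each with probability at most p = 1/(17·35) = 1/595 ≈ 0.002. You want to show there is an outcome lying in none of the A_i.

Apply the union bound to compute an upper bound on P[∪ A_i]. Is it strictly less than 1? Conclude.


Union bound: P[∪_{i=1}^{35} A_i] ≤ Σ_i P[A_i] ≤ 35·p = 35·(1/595) = 1/17.
Numerically: 1/17 ≈ 0.059.
Is 1/17 < 1? YES.
Since P[∪ A_i] ≤ 1/17 < 1, the complement has P[∩ A_i^c] ≥ 1 − 1/17 = 16/17 > 0, so some outcome avoids every A_i.

35·p = 1/17 ≈ 0.059; existence CERTIFIED by the union bound.


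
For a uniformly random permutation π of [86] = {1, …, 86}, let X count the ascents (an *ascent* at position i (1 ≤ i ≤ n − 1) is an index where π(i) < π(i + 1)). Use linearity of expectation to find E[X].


Write X = Σ X_I over i = 1, …, 85, with X_I the indicator of one ascent.
There are 85 indicators.
For each fixed i, the pair (π(i), π(i+1)) is a uniformly random ordered pair of distinct values from {1, …, 86}; by symmetry P[π(i) < π(i+1)] = 1/2.
By linearity: E[X] = 85 · (1/2) = (86 − 1) · (1/2) = 85/2 ≈ 42.5000.

E[X] = 85/2 = 42.5000.


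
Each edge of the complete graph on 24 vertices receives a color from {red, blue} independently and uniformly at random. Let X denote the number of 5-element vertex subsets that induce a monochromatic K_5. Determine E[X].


Let X = Σ_S X_S over the C(24, 5) = 42504 subsets S of size 5, where X_S = 1 if the K_5 on S is monochromatic.
For a fixed S, the K_5 on S has C(5, 2) = 10 edges. P[all 10 edges red] = (1/2)^10, and likewise for blue, so P[monochromatic] = 2·(1/2)^10 = 2^{1 − 10} = 1/512.
By linearity of expectation: E[X] = C(24, 5) · 2^{1 − 10} = 42504 · 1/512 = 5313/64.
Numerically: E[X] ≈ 83.015625.

E[X] = C(24,5)·2^(1−C(5,2)) = 5313/64 ≈ 83.015625.


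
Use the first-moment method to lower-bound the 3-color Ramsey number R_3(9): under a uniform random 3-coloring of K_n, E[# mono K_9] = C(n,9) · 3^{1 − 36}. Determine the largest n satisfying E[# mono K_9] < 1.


We need C(n, 9) · 3^{1 − 36} < 1, i.e. C(n, 9) < 3^{36 − 1} = 50031545098999707.
Check values of n near the boundary:
  n = 300: C(300, 9) = 48052241692154700; 48052241692154700 < 50031545098999707? YES
  n = 301: C(301, 9) = 49533303936090975; 49533303936090975 < 50031545098999707? YES
  n = 302: C(302, 9) = 51054804739588650; 51054804739588650 < 50031545098999707? NO
  n = 303: C(303, 9) = 52617706925494425; 52617706925494425 < 50031545098999707? NO
  n = 304: C(304, 9) = 54222992899492560; 54222992899492560 < 50031545098999707? NO
The largest n with C(n, 9) < 50031545098999707 is n = 301 (where E[X] = 16511101312030325/16677181699666569 ≈ 0.99004). Hence R_3(9) > 301, i.e. R_3(9) ≥ 302.

Largest n = 301; hence R_3(9) > 301.


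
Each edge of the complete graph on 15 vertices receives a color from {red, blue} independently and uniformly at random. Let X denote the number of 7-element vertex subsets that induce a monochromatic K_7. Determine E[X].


Let X = Σ_S X_S over the C(15, 7) = 6435 subsets S of size 7, where X_S = 1 if the K_7 on S is monochromatic.
For a fixed S, the K_7 on S has C(7, 2) = 21 edges. P[all 21 edges red] = (1/2)^21, and likewise for blue, so P[monochromatic] = 2·(1/2)^21 = 2^{1 − 21} = 1/1048576.
By linearity: E[X] = C(15, 7) · 2^{1 − 21} = 6435 · 1/1048576 = 6435/1048576.
Numerically: E[X] ≈ 0.0061.

E[X] = C(15,7)·2^(1−C(7,2)) = 6435/1048576 ≈ 0.0061.


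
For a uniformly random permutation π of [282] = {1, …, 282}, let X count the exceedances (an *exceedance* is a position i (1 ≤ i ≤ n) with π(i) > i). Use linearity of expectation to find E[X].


Write X = Σ_{i=1}^{282} X_i, where X_i = 1_{π(i) > i}.
For each fixed i, π(i) is uniform over {1, …, 282} (marginal of a uniform permutation), so P[π(i) > i] = (n − i)/n. Summing: Σ_{i=1}^{282} (n − i)/n = (0 + 1 + … + 281)/282 = 282(282 − 1)/(2·282) = (282 − 1)/2.
Hence E[X] = Σ_{i=1}^{282} (282 − i)/282 = 281/2 ≈ 140.500.

E[X] = 281/2 = 140.500.


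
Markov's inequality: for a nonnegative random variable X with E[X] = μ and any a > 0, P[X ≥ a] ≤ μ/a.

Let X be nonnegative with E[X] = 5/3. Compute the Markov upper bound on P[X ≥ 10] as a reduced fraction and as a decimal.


μ = E[X] = 5/3, a = 10.
Markov: P[X ≥ 10] ≤ μ/a = (5/3)/10 = 1/6.
Numerically: ≈ 0.167.
(Since a = 10 > μ = 1.667, the bound 1/6 is < 1 and informative.)

P[X ≥ 10] ≤ 1/6 ≈ 0.167.
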